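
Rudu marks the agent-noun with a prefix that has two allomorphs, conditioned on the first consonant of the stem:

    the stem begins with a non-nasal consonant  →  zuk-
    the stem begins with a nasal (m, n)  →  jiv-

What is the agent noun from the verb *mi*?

The first consonant of *mi* is /m/, which is a nasal, so the prefix is jiv-, giving *jivmi*.

jivmi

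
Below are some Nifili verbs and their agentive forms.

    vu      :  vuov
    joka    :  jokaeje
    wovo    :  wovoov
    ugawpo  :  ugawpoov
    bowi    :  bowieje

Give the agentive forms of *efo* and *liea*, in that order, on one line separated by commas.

The alternation tracks the last vowel of the stem — -ov when the last vowel of the stem is a rounded vowel (*vu*, *wovo*, *ugawpo*); -eje when the last vowel of the stem is an unrounded vowel (*joka*, *bowi*).
Since the last vowel of *efo* is /o/ (a rounded vowel), it takes -ov, giving *efoov*.
The last vowel of *liea* is /a/, which is an unrounded vowel, so the suffix is -eje, giving *lieaeje*.

efoov, lieaeje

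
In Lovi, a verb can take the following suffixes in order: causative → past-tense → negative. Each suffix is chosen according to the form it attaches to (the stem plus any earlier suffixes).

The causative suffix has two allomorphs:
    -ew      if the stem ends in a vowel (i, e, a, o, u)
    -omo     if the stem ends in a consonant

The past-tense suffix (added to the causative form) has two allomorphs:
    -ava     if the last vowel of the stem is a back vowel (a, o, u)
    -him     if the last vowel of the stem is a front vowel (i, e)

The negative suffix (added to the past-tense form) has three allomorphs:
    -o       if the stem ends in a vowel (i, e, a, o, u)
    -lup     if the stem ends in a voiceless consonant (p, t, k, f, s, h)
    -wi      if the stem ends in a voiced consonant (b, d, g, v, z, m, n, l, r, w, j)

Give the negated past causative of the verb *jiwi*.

The final sound of *jiwi* is /i/, which is a vowel, so the causative suffix is -ew, giving *jiwiew*.
The last vowel of the causative form *jiwiew* is /e/, which is a front vowel, so the past-tense suffix is -him, giving *jiwiewhim*.
Since the final sound of the past-tense form *jiwiewhim* is /m/ (a voiced consonant), it takes -wi, giving *jiwiewhimwi*.

jiwiewhimwi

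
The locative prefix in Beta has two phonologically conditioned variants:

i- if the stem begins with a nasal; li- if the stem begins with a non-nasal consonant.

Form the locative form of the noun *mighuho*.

imighuho

The first consonant of *mighuho* is /m/, which is a nasal, so the prefix is i-, giving *imighuho*.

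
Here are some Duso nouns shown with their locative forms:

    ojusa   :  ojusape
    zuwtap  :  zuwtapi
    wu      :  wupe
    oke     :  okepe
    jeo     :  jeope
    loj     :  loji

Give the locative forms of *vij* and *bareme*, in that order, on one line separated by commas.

viji, baremepe

The pattern is consonant vs. vowel: -i when the stem ends in a consonant (*zuwtap*, *loj*); -pe when the stem ends in a vowel (*ojusa*, *wu*, *oke*, *jeo*).
Since the final sound of *vij* is /j/ (a consonant), it takes -i, giving *viji*.
Since the final sound of *bareme* is /e/ (a vowel), it takes -pe, giving *baremepe*.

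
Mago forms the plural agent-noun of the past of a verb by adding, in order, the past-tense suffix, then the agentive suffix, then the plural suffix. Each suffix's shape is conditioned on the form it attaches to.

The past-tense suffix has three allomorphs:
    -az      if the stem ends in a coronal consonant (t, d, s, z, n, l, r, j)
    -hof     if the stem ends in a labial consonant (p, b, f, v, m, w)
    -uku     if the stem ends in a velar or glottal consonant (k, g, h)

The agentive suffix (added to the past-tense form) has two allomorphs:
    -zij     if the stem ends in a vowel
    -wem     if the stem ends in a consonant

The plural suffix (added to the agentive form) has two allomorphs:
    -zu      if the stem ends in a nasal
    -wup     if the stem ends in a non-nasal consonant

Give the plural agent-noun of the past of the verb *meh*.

*meh* — final consonant /h/ (velar/glottal) → -uku → *mehuku*.
The final sound of the past-tense form *mehuku* is /u/, which is a vowel, so the agentive suffix is -zij, giving *mehukuzij*.
Since the final consonant of the agentive form *mehukuzij* is /j/ (non-nasal), it takes -wup, giving *mehukuzijwup*.

mehukuzijwup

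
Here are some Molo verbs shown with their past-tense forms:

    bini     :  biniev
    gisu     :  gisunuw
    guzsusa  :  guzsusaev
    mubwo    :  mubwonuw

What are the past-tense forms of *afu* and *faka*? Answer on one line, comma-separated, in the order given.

Looking at the last vowel of each stem: -nuw when the last vowel of the stem is a rounded vowel (*gisu*, *mubwo*); -ev when the last vowel of the stem is an unrounded vowel (*bini*, *guzsusa*).
The last vowel of *afu* is /u/, which is a rounded vowel, so the suffix is -nuw, giving *afunuw*.
*faka* — last vowel /a/ (an unrounded vowel) → -ev → *fakaev*.

afunuw, fakaev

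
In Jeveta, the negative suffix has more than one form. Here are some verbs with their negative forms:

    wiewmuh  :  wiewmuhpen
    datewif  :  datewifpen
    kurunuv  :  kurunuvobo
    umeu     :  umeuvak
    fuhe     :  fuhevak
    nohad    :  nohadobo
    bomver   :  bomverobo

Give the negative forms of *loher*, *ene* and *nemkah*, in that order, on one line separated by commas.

loherobo, enevak, nemkahpen

The alternation tracks the final sound of the stem — -pen when the stem ends in a voiceless consonant (*wiewmuh*, *datewif*); -obo when the stem ends in a voiced consonant (*kurunuv*, *nohad*, *bomver*); -vak when the stem ends in a vowel (*umeu*, *fuhe*).
The final sound of *loher* is /r/, which is a voiced consonant, so the suffix is -obo, giving *loherobo*.
*ene* — final sound /e/ (a vowel) → -vak → *enevak*.
Since the final sound of *nemkah* is /h/ (a voiceless consonant), it takes -pen, giving *nemkahpen*.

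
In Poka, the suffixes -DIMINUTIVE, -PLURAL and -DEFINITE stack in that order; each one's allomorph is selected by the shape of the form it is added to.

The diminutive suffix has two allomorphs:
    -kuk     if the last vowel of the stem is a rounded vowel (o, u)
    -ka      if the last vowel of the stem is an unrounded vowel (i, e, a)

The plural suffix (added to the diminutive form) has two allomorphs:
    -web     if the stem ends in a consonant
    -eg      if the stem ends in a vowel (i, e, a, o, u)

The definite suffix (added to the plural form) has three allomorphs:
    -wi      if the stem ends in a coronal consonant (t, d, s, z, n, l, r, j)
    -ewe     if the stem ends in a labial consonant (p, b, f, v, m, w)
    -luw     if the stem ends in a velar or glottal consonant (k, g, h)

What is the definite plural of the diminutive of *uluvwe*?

*uluvwe* — last vowel /e/ (an unrounded vowel) → -ka → *uluvweka*.
The final sound of the diminutive form *uluvweka* is /a/, which is a vowel, so the plural suffix is -eg, giving *uluvwekaeg*.
Since the final consonant of the plural form *uluvwekaeg* is /g/ (velar/glottal), it takes -luw, giving *uluvwekaegluw*.

uluvwekaegluw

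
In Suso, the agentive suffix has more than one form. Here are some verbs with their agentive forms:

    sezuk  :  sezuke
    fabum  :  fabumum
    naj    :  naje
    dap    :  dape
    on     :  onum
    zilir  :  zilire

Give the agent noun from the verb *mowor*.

The pattern is nasality of the final consonant: -um when the stem ends in a nasal (*fabum*, *on*); -e when the stem ends in a non-nasal consonant (*sezuk*, *naj*, *dap*, *zilir*).
*mowor*: final consonant = /r/, non-nasal → -e → *mowore*.

mowore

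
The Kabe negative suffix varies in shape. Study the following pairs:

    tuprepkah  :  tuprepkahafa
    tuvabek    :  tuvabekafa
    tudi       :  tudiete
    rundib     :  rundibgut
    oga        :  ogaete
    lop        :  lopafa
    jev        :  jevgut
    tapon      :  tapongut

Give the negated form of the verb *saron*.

The suffix is conditioned by the final sound: -afa when the stem ends in a voiceless consonant (*tuprepkah*, *tuvabek*, *lop*); -gut when the stem ends in a voiced consonant (*rundib*, *jev*, *tapon*); -ete when the stem ends in a vowel (*tudi*, *oga*).
The final sound of *saron* is /n/, which is a voiced consonant, so the suffix is -gut, giving *sarongut*.

sarongut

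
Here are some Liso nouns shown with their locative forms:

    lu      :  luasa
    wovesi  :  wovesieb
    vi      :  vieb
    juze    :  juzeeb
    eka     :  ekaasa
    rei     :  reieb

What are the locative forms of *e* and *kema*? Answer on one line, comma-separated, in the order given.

The suffix is conditioned by the last vowel: -eb when the last vowel of the stem is a front vowel (*wovesi*, *vi*, *juze*, *rei*); -asa when the last vowel of the stem is a back vowel (*lu*, *eka*).
*e* — last vowel /e/ (a front vowel) → -eb → *eeb*.
Since the last vowel of *kema* is /a/ (a back vowel), it takes -asa, giving *kemaasa*.

eeb, kemaasa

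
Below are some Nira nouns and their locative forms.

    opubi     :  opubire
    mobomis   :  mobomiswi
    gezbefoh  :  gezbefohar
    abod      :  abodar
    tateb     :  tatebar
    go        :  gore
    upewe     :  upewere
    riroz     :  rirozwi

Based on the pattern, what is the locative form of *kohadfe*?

kohadfere

The pattern is sibilance of the final sound: -wi when the stem ends in a sibilant (*mobomis*, *riroz*); -ar when the stem ends in a non-sibilant consonant (*gezbefoh*, *abod*, *tateb*); -re when the stem ends in a vowel (*opubi*, *go*, *upewe*).
*kohadfe*: final sound = /e/, a vowel → -re → *kohadfere*.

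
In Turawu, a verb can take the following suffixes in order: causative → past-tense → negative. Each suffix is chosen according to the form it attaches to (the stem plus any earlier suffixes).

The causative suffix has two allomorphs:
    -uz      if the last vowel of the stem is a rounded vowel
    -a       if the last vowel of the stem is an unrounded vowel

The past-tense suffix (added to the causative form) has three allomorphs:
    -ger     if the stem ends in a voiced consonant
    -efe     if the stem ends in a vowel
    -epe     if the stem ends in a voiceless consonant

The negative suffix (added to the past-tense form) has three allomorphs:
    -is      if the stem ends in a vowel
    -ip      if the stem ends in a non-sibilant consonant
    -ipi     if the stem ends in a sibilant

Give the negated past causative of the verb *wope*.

*wope*: last vowel = /e/, an unrounded vowel → -a → *wopea*.
The causative form *wopea*: final sound = /a/, a vowel → -efe → *wopeaefe*.
The final sound of the past-tense form *wopeaefe* is /e/, which is a vowel, so the negative suffix is -is, giving *wopeaefeis*.

wopeaefeis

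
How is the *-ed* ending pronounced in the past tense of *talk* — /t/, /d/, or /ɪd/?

The stem *talk* ends in a voiceless consonant other than /t/.
The -ed suffix is realized as /ɪd/ after /t, d/; as /t/ after other voiceless consonants; and as /d/ after other voiced sounds.
So -ed on *talk* is pronounced /t/.

/t/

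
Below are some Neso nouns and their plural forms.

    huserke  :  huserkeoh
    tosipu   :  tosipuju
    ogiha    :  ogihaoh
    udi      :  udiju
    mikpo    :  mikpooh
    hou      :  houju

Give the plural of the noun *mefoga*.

The suffix is conditioned by the last vowel: -ju when the last vowel of the stem is a high vowel (*tosipu*, *udi*, *hou*); -oh when the last vowel of the stem is a non-high vowel (*huserke*, *ogiha*, *mikpo*).
*mefoga*: last vowel = /a/, a non-high vowel → -oh → *mefogaoh*.

mefogaoh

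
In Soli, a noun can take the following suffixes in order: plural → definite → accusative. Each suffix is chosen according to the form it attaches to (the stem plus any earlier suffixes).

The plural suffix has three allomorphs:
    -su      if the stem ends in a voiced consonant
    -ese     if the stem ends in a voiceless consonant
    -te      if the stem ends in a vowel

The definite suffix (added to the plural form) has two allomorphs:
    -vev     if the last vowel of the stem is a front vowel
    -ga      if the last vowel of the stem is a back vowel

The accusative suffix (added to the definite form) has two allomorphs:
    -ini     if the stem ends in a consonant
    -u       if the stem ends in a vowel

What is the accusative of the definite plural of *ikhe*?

*ikhe*: final sound = /e/, a vowel → -te → *ikhete*.
The plural form *ikhete*: last vowel = /e/, a front vowel → -vev → *ikhetevev*.
The final sound of the definite form *ikhetevev* is /v/, which is a consonant, so the accusative suffix is -ini, giving *ikhetevevini*.

ikhetevevini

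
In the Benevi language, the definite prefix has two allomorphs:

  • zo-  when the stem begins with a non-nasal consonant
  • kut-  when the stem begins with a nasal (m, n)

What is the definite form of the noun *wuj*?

zowuj

Since the first consonant of *wuj* is /w/ (non-nasal), it takes zo-, giving *zowuj*.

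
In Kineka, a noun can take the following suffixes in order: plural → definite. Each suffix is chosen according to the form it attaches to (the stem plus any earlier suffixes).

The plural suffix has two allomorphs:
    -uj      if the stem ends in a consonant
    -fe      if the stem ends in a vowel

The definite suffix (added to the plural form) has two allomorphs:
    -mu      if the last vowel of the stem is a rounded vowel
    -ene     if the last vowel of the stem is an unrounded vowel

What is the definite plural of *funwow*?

*funwow* — final sound /w/ (a consonant) → -uj → *funwowuj*.
The plural form *funwowuj* — last vowel /u/ (a rounded vowel) → -mu → *funwowujmu*.

funwowujmu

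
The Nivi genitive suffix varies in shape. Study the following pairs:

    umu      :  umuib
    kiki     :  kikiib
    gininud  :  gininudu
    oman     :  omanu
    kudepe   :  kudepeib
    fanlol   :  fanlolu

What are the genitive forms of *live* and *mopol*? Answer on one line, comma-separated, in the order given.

The alternation tracks the final sound of the stem — -u when the stem ends in a consonant (*gininud*, *oman*, *fanlol*); -ib when the stem ends in a vowel (*umu*, *kiki*, *kudepe*).
*live* — final sound /e/ (a vowel) → -ib → *liveib*.
The final sound of *mopol* is /l/, which is a consonant, so the suffix is -u, giving *mopolu*.

liveib, mopolu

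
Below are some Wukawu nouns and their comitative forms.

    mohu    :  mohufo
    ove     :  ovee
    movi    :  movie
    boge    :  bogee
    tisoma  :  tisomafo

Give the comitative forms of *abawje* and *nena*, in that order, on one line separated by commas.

abawjee, nenafo

The suffix is conditioned by the last vowel: -e when the last vowel of the stem is a front vowel (*ove*, *movi*, *boge*); -fo when the last vowel of the stem is a back vowel (*mohu*, *tisoma*).
*abawje*: last vowel = /e/, a front vowel → -e → *abawjee*.
The last vowel of *nena* is /a/, which is a back vowel, so the suffix is -fo, giving *nenafo*.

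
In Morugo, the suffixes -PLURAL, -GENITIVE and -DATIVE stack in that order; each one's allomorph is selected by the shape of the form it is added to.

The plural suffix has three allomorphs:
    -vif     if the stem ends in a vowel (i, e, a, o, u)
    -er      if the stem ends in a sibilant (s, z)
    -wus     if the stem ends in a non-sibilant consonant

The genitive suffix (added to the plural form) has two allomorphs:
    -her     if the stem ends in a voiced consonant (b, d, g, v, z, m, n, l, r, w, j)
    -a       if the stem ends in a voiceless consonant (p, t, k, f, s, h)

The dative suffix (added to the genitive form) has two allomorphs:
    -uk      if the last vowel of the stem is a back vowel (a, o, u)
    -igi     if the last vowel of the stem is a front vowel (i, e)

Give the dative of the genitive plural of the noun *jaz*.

jazerherigi

Since the final sound of *jaz* is /z/ (a sibilant), it takes -er, giving *jazer*.
The plural form *jazer*: final consonant = /r/, voiced → -her → *jazerher*.
The genitive form *jazerher* — last vowel /e/ (a front vowel) → -igi → *jazerherigi*.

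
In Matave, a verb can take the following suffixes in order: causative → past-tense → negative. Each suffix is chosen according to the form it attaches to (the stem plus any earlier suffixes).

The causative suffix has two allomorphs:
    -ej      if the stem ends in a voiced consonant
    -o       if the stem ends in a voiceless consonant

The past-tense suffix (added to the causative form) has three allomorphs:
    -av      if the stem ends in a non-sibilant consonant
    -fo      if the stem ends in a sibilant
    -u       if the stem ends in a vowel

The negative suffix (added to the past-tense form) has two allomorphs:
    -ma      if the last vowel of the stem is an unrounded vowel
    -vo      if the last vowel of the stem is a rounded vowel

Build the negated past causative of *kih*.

*kih* — final consonant /h/ (voiceless) → -o → *kiho*.
Since the final sound of the causative form *kiho* is /o/ (a vowel), it takes -u, giving *kihou*.
The past-tense form *kihou* — last vowel /u/ (a rounded vowel) → -vo → *kihouvo*.

kihouvo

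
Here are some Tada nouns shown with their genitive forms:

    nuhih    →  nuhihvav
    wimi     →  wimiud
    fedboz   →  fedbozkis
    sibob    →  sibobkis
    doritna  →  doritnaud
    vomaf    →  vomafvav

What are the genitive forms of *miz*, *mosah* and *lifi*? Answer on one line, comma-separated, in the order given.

The alternation tracks the final sound of the stem — -vav when the stem ends in a voiceless consonant (*nuhih*, *vomaf*); -kis when the stem ends in a voiced consonant (*fedboz*, *sibob*); -ud when the stem ends in a vowel (*wimi*, *doritna*).
Since the final sound of *miz* is /z/ (a voiced consonant), it takes -kis, giving *mizkis*.
*mosah* — final sound /h/ (a voiceless consonant) → -vav → *mosahvav*.
*lifi* — final sound /i/ (a vowel) → -ud → *lifiud*.

mizkis, mosahvav, lifiud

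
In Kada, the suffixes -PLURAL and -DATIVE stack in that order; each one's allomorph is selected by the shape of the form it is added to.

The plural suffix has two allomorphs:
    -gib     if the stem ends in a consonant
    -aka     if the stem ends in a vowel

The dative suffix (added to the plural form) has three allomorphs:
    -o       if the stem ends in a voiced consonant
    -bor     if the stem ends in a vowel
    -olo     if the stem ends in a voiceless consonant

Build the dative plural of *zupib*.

zupibgibo

*zupib* — final sound /b/ (a consonant) → -gib → *zupibgib*.
The final sound of the plural form *zupibgib* is /b/, which is a voiced consonant, so the dative suffix is -o, giving *zupibgibo*.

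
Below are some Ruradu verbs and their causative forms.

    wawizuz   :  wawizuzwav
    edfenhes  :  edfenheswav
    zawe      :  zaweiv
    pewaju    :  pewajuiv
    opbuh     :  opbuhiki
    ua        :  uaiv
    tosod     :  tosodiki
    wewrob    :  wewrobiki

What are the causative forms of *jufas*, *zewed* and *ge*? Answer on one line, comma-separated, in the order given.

jufaswav, zewediki, geiv

The alternation tracks the final sound of the stem — -wav when the stem ends in a sibilant (*wawizuz*, *edfenhes*); -iki when the stem ends in a non-sibilant consonant (*opbuh*, *tosod*, *wewrob*); -iv when the stem ends in a vowel (*zawe*, *pewaju*, *ua*).
Since the final sound of *jufas* is /s/ (a sibilant), it takes -wav, giving *jufaswav*.
Since the final sound of *zewed* is /d/ (a non-sibilant consonant), it takes -iki, giving *zewediki*.
The final sound of *ge* is /e/, which is a vowel, so the suffix is -iv, giving *geiv*.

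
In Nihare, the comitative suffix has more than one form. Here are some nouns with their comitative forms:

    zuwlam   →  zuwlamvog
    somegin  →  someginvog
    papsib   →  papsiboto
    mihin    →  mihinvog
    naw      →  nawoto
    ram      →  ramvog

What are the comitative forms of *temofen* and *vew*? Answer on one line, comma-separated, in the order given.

temofenvog, vewoto

The suffix is conditioned by the final consonant: -vog when the stem ends in a nasal (*zuwlam*, *somegin*, *mihin*, *ram*); -oto when the stem ends in a non-nasal consonant (*papsib*, *naw*).
*temofen*: final consonant = /n/, a nasal → -vog → *temofenvog*.
The final consonant of *vew* is /w/, which is non-nasal, so the suffix is -oto, giving *vewoto*.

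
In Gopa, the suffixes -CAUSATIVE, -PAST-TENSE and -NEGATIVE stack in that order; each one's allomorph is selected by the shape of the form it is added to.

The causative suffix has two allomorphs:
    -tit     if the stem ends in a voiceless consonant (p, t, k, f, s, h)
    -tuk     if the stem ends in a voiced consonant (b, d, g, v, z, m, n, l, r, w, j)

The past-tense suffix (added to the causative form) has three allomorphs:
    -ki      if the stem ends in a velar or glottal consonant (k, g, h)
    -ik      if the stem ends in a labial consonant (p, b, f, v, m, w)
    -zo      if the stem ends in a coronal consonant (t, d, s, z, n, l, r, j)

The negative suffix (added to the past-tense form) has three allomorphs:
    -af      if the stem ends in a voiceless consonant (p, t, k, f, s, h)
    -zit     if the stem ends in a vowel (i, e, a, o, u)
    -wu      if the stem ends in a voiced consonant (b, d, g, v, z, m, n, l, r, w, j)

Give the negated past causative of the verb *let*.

lettitzozit

The final consonant of *let* is /t/, which is voiceless, so the causative suffix is -tit, giving *lettit*.
The causative form *lettit*: final consonant = /t/, coronal → -zo → *lettitzo*.
The past-tense form *lettitzo* — final sound /o/ (a vowel) → -zit → *lettitzozit*.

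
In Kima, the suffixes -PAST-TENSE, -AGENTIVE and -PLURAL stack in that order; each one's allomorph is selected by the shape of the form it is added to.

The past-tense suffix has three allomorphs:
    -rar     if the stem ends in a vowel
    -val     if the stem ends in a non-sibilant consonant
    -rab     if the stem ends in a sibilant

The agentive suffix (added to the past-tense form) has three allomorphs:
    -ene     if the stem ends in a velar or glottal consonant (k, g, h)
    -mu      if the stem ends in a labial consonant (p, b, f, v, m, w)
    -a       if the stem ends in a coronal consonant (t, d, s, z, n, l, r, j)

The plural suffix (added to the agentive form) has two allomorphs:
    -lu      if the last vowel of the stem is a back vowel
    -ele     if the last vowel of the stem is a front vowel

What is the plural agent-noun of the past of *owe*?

oweraralu

*owe*: final sound = /e/, a vowel → -rar → *owerar*.
The past-tense form *owerar* — final consonant /r/ (coronal) → -a → *owerara*.
The agentive form *owerara* — last vowel /a/ (a back vowel) → -lu → *oweraralu*.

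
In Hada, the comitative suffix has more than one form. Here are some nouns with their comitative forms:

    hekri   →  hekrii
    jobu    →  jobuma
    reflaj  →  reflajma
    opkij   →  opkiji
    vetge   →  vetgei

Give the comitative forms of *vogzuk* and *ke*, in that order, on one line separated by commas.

vogzukma, kei

The pattern is front/back vowel harmony: -i when the last vowel of the stem is a front vowel (*hekri*, *opkij*, *vetge*); -ma when the last vowel of the stem is a back vowel (*jobu*, *reflaj*).
*vogzuk*: last vowel = /u/, a back vowel → -ma → *vogzukma*.
The last vowel of *ke* is /e/, which is a front vowel, so the suffix is -i, giving *kei*.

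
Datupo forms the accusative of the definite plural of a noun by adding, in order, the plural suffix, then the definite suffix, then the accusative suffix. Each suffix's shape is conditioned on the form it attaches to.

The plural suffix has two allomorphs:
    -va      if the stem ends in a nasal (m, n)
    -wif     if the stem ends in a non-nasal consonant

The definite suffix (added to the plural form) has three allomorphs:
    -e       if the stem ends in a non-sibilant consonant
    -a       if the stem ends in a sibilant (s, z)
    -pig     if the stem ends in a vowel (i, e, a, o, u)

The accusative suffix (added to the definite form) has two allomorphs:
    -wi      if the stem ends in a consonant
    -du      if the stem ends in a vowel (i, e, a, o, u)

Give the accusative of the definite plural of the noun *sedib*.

The final consonant of *sedib* is /b/, which is non-nasal, so the plural suffix is -wif, giving *sedibwif*.
The final sound of the plural form *sedibwif* is /f/, which is a non-sibilant consonant, so the definite suffix is -e, giving *sedibwife*.
The definite form *sedibwife* — final sound /e/ (a vowel) → -du → *sedibwifedu*.

sedibwifedu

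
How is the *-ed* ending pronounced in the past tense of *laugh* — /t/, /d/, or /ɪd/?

/t/

The stem *laugh* ends in a voiceless consonant other than /t/.
The -ed suffix is realized as /ɪd/ after /t, d/; as /t/ after other voiceless consonants; and as /d/ after other voiced sounds.
So -ed on *laugh* is pronounced /t/.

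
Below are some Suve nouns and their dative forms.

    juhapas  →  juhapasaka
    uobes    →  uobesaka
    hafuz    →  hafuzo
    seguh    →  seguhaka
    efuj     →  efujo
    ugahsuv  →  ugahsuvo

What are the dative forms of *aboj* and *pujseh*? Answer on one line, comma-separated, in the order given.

The suffix is conditioned by the final consonant: -aka when the stem ends in a voiceless consonant (*juhapas*, *uobes*, *seguh*); -o when the stem ends in a voiced consonant (*hafuz*, *efuj*, *ugahsuv*).
*aboj* — final consonant /j/ (voiced) → -o → *abojo*.
The final consonant of *pujseh* is /h/, which is voiceless, so the suffix is -aka, giving *pujsehaka*.

abojo, pujsehaka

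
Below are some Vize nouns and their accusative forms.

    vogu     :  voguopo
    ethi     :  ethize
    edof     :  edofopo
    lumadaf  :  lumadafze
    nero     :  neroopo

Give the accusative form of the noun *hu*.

The suffix is conditioned by the last vowel: -opo when the last vowel of the stem is a rounded vowel (*vogu*, *edof*, *nero*); -ze when the last vowel of the stem is an unrounded vowel (*ethi*, *lumadaf*).
The last vowel of *hu* is /u/, which is a rounded vowel, so the suffix is -opo, giving *huopo*.

huopo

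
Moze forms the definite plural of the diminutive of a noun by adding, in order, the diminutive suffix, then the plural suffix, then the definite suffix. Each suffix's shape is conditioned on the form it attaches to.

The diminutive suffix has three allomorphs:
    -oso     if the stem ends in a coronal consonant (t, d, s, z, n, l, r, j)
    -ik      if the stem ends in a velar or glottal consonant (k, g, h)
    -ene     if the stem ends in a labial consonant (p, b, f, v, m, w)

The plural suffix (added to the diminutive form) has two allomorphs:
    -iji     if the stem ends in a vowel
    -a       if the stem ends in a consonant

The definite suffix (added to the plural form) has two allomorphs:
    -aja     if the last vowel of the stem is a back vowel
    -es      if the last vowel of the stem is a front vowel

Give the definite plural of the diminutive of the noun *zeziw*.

zeziweneijies

*zeziw* — final consonant /w/ (labial) → -ene → *zeziwene*.
Since the final sound of the diminutive form *zeziwene* is /e/ (a vowel), it takes -iji, giving *zeziweneiji*.
The plural form *zeziweneiji*: last vowel = /i/, a front vowel → -es → *zeziweneijies*.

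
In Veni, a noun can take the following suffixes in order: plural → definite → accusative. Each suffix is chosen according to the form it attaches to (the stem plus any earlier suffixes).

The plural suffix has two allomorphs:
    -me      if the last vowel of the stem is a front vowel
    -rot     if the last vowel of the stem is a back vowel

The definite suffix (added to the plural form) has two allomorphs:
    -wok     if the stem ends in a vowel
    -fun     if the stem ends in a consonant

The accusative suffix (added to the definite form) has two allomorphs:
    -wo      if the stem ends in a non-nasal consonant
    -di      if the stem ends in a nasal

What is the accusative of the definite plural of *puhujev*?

puhujevmewokwo

Since the last vowel of *puhujev* is /e/ (a front vowel), it takes -me, giving *puhujevme*.
The final sound of the plural form *puhujevme* is /e/, which is a vowel, so the definite suffix is -wok, giving *puhujevmewok*.
The definite form *puhujevmewok* — final consonant /k/ (non-nasal) → -wo → *puhujevmewokwo*.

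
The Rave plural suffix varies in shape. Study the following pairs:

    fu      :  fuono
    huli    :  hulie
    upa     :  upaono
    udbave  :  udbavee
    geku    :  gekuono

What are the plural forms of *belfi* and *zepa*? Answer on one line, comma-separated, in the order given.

belfie, zepaono

The suffix is conditioned by the last vowel: -e when the last vowel of the stem is a front vowel (*huli*, *udbave*); -ono when the last vowel of the stem is a back vowel (*fu*, *upa*, *geku*).
*belfi*: last vowel = /i/, a front vowel → -e → *belfie*.
*zepa* — last vowel /a/ (a back vowel) → -ono → *zepaono*.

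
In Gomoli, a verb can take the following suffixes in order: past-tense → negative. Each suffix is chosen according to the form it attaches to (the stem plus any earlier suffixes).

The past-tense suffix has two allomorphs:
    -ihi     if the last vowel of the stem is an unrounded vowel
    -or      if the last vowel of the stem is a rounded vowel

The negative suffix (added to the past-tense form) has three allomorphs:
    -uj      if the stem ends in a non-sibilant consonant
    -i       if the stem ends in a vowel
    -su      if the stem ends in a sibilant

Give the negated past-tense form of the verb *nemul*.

*nemul*: last vowel = /u/, a rounded vowel → -or → *nemulor*.
The final sound of the past-tense form *nemulor* is /r/, which is a non-sibilant consonant, so the negative suffix is -uj, giving *nemuloruj*.

nemuloruj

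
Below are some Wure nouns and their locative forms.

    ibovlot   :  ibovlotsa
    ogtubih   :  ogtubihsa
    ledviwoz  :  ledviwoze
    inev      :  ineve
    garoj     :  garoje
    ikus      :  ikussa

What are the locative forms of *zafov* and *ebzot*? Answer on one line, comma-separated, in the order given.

Looking at the final consonant of each stem: -sa when the stem ends in a voiceless consonant (*ibovlot*, *ogtubih*, *ikus*); -e when the stem ends in a voiced consonant (*ledviwoz*, *inev*, *garoj*).
*zafov*: final consonant = /v/, voiced → -e → *zafove*.
The final consonant of *ebzot* is /t/, which is voiceless, so the suffix is -sa, giving *ebzotsa*.

zafove, ebzotsa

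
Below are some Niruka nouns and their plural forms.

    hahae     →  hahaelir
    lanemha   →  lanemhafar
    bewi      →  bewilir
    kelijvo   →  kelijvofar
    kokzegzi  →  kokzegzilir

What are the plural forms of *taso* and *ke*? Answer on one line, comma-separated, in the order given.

tasofar, kelir

The suffix is conditioned by the last vowel: -lir when the last vowel of the stem is a front vowel (*hahae*, *bewi*, *kokzegzi*); -far when the last vowel of the stem is a back vowel (*lanemha*, *kelijvo*).
The last vowel of *taso* is /o/, which is a back vowel, so the suffix is -far, giving *tasofar*.
*ke* — last vowel /e/ (a front vowel) → -lir → *kelir*.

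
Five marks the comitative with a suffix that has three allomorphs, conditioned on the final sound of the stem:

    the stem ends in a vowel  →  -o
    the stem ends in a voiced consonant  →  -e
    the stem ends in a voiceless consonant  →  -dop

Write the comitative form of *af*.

afdop

Since the final sound of *af* is /f/ (a voiceless consonant), it takes -dop, giving *afdop*.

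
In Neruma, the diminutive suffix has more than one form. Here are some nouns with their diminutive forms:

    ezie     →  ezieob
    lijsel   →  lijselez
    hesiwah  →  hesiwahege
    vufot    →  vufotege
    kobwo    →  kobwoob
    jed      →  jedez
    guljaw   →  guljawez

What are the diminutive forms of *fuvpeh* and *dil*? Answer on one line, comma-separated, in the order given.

The suffix is conditioned by the final sound: -ege when the stem ends in a voiceless consonant (*hesiwah*, *vufot*); -ez when the stem ends in a voiced consonant (*lijsel*, *jed*, *guljaw*); -ob when the stem ends in a vowel (*ezie*, *kobwo*).
*fuvpeh*: final sound = /h/, a voiceless consonant → -ege → *fuvpehege*.
Since the final sound of *dil* is /l/ (a voiced consonant), it takes -ez, giving *dilez*.

fuvpehege, dilez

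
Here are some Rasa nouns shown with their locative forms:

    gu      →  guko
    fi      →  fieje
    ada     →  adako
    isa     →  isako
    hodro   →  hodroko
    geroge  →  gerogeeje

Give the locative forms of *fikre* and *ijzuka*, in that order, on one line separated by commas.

fikreeje, ijzukako

The alternation tracks the last vowel of the stem — -eje when the last vowel of the stem is a front vowel (*fi*, *geroge*); -ko when the last vowel of the stem is a back vowel (*gu*, *ada*, *isa*, *hodro*).
*fikre* — last vowel /e/ (a front vowel) → -eje → *fikreeje*.
Since the last vowel of *ijzuka* is /a/ (a back vowel), it takes -ko, giving *ijzukako*.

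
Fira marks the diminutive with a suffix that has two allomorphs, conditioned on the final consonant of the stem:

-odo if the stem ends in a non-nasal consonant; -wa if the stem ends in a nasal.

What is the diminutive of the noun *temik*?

temikodo

*temik* — final consonant /k/ (non-nasal) → -odo → *temikodo*.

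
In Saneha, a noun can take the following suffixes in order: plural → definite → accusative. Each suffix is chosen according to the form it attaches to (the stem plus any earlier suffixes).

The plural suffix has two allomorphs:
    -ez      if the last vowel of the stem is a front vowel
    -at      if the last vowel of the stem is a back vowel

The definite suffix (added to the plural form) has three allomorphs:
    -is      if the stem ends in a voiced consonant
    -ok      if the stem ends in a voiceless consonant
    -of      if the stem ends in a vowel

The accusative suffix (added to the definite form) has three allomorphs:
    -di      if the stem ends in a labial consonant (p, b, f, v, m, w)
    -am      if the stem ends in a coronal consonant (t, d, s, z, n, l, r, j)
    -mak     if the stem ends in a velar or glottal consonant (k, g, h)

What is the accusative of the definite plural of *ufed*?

ufedezisam

The last vowel of *ufed* is /e/, which is a front vowel, so the plural suffix is -ez, giving *ufedez*.
The final sound of the plural form *ufedez* is /z/, which is a voiced consonant, so the definite suffix is -is, giving *ufedezis*.
Since the final consonant of the definite form *ufedezis* is /s/ (coronal), it takes -am, giving *ufedezisam*.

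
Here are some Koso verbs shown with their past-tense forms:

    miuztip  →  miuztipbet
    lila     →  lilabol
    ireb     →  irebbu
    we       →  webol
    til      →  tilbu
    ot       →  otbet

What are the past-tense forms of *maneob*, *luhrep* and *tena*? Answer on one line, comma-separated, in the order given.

maneobbu, luhrepbet, tenabol

Looking at the final sound of each stem: -bet when the stem ends in a voiceless consonant (*miuztip*, *ot*); -bu when the stem ends in a voiced consonant (*ireb*, *til*); -bol when the stem ends in a vowel (*lila*, *we*).
Since the final sound of *maneob* is /b/ (a voiced consonant), it takes -bu, giving *maneobbu*.
*luhrep*: final sound = /p/, a voiceless consonant → -bet → *luhrepbet*.
*tena*: final sound = /a/, a vowel → -bol → *tenabol*.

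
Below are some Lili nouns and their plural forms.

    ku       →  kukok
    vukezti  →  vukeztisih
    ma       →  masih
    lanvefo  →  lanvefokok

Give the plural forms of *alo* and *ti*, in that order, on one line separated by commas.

Looking at the last vowel of each stem: -kok when the last vowel of the stem is a rounded vowel (*ku*, *lanvefo*); -sih when the last vowel of the stem is an unrounded vowel (*vukezti*, *ma*).
The last vowel of *alo* is /o/, which is a rounded vowel, so the suffix is -kok, giving *alokok*.
*ti*: last vowel = /i/, an unrounded vowel → -sih → *tisih*.

alokok, tisih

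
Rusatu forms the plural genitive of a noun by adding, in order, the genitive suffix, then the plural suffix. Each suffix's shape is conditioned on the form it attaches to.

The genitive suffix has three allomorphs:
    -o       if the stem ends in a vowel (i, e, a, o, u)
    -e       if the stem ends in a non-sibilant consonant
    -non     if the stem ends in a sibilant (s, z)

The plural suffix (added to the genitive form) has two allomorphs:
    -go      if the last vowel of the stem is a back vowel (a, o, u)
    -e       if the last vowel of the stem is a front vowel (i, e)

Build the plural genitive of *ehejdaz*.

The final sound of *ehejdaz* is /z/, which is a sibilant, so the genitive suffix is -non, giving *ehejdaznon*.
The genitive form *ehejdaznon* — last vowel /o/ (a back vowel) → -go → *ehejdaznongo*.

ehejdaznongo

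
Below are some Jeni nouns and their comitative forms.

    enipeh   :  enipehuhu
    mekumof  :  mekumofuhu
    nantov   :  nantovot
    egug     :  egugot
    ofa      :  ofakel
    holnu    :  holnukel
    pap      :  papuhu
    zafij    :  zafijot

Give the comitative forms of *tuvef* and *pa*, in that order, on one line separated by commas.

tuvefuhu, pakel

The suffix is conditioned by the final sound: -uhu when the stem ends in a voiceless consonant (*enipeh*, *mekumof*, *pap*); -ot when the stem ends in a voiced consonant (*nantov*, *egug*, *zafij*); -kel when the stem ends in a vowel (*ofa*, *holnu*).
*tuvef*: final sound = /f/, a voiceless consonant → -uhu → *tuvefuhu*.
Since the final sound of *pa* is /a/ (a vowel), it takes -kel, giving *pakel*.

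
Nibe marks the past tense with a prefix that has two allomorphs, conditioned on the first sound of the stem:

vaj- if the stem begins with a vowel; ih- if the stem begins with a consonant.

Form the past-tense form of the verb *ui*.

vajui

*ui* — first sound /u/ (a vowel) → vaj- → *vajui*.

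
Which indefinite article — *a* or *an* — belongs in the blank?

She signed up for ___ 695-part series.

The indefinite article is chosen by the initial *sound* of the following word, not its spelling.
The number *695* is spoken "six hundred …", beginning with /sɪks/ — a consonant sound.
So the article is *a*: She signed up for a 695-part series.

a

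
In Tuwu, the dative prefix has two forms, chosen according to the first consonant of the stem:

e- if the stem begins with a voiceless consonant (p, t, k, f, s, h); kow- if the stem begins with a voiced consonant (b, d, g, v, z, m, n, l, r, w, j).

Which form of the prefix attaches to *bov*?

kow-

Since the first consonant of *bov* is /b/ (voiced), it takes kow-.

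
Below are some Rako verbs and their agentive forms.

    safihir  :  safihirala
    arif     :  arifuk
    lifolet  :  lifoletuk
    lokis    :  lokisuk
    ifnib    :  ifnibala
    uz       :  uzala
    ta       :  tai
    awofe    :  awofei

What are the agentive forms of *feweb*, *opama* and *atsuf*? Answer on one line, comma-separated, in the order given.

fewebala, opamai, atsufuk

The alternation tracks the final sound of the stem — -uk when the stem ends in a voiceless consonant (*arif*, *lifolet*, *lokis*); -ala when the stem ends in a voiced consonant (*safihir*, *ifnib*, *uz*); -i when the stem ends in a vowel (*ta*, *awofe*).
Since the final sound of *feweb* is /b/ (a voiced consonant), it takes -ala, giving *fewebala*.
*opama*: final sound = /a/, a vowel → -i → *opamai*.
*atsuf*: final sound = /f/, a voiceless consonant → -uk → *atsufuk*.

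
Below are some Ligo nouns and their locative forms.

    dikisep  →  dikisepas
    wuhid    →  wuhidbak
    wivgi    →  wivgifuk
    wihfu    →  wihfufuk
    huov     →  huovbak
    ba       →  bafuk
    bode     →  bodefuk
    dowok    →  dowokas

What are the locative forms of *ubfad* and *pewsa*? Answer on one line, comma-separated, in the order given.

ubfadbak, pewsafuk

The suffix is conditioned by the final sound: -as when the stem ends in a voiceless consonant (*dikisep*, *dowok*); -bak when the stem ends in a voiced consonant (*wuhid*, *huov*); -fuk when the stem ends in a vowel (*wivgi*, *wihfu*, *ba*, *bode*).
Since the final sound of *ubfad* is /d/ (a voiced consonant), it takes -bak, giving *ubfadbak*.
*pewsa* — final sound /a/ (a vowel) → -fuk → *pewsafuk*.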